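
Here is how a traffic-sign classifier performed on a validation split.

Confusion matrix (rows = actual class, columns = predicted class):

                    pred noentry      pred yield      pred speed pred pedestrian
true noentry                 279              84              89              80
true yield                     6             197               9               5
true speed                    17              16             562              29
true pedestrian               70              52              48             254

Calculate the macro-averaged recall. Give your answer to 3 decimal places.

Per-class recall (TP/(TP+FN)):
  noentry: TP=279, FN=84+89+80=253 → 279/532 = 0.5244
  yield: TP=197, FN=6+9+5=20 → 197/217 = 0.9078
  speed: TP=562, FN=17+16+29=62 → 562/624 = 0.9006
  pedestrian: TP=254, FN=70+52+48=170 → 254/424 = 0.5991
Macro-recall = mean = (0.5244 + 0.9078 + 0.9006 + 0.5991) / 4 = 0.733

0.733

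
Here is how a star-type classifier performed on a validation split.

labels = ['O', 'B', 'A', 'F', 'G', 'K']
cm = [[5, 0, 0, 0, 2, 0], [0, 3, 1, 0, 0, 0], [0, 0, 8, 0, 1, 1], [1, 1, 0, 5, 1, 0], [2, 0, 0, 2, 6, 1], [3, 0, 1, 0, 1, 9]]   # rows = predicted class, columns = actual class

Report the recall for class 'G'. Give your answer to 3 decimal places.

One-vs-rest for 'G': TP = diagonal; FP = other classes predicted 'G'; FN = 'G' predicted as other.
recall = TP/(TP+FN).
G: TP=6, FN=2+0+1+1+1=5 → 6/11 = 0.5455

0.545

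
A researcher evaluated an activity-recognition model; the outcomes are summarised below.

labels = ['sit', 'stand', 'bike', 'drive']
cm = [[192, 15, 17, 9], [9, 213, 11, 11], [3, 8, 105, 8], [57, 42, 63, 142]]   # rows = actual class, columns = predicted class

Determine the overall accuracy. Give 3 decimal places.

0.720

Accuracy = trace / total = (192+213+105+142=652) / 905 = 652/905 = 0.720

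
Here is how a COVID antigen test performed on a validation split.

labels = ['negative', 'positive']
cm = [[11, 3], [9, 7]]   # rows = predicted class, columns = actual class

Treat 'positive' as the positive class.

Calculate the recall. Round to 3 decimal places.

0.700

Recall = TP/(TP+FN) = 7/(7+3) = 7/10 = 0.700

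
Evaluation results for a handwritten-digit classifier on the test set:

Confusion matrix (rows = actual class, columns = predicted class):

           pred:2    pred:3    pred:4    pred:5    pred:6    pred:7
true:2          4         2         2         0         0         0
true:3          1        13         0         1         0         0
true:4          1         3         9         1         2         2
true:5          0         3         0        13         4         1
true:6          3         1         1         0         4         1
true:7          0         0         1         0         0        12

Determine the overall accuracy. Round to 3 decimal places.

Accuracy = trace / total = (4+13+9+13+4+12=55) / 85 = 55/85 = 0.647

0.647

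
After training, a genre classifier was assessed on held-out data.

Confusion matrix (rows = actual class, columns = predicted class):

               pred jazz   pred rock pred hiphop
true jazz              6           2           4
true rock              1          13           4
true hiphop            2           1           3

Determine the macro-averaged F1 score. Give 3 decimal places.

0.563

Per-class F1 score (2·TP/(2·TP+FP+FN)):
  jazz: TP=6, FP=1+2=3, FN=2+4=6 → 12/21 = 0.5714
  rock: TP=13, FP=2+1=3, FN=1+4=5 → 26/34 = 0.7647
  hiphop: TP=3, FP=4+4=8, FN=2+1=3 → 6/17 = 0.3529
Macro-F1 score = mean = (0.5714 + 0.7647 + 0.3529) / 3 = 0.563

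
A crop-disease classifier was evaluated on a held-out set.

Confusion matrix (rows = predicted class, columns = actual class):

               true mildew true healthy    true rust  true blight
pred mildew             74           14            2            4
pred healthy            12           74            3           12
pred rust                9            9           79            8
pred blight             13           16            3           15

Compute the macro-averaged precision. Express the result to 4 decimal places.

0.6479

Per-class precision (TP/(TP+FP)):
  mildew: TP=74, FP=14+2+4=20 → 74/94 = 0.78723
  healthy: TP=74, FP=12+3+12=27 → 74/101 = 0.73267
  rust: TP=79, FP=9+9+8=26 → 79/105 = 0.75238
  blight: TP=15, FP=13+16+3=32 → 15/47 = 0.31915
Macro-precision = mean = (0.78723 + 0.73267 + 0.75238 + 0.31915) / 4 = 0.6479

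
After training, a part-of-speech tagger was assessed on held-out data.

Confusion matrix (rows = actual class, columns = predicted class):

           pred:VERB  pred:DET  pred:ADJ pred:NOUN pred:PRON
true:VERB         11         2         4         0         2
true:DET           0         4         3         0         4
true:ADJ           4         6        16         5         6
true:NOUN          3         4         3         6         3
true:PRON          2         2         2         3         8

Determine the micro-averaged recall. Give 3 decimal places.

Micro-averaging pools counts across classes: ΣTP=45, ΣFP=58, ΣFN=58.
Micro-recall = TP/(TP+FN) on pooled counts = 0.437 (equals overall accuracy in single-label multiclass).

0.437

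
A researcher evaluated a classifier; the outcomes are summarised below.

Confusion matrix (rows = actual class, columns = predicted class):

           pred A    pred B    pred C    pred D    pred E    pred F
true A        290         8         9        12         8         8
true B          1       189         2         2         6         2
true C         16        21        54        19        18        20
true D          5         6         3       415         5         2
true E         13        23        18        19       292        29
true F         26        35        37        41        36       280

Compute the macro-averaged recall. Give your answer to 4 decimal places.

Per-class recall (TP/(TP+FN)):
  A: TP=290, FN=8+9+12+8+8=45 → 290/335 = 0.86567
  B: TP=189, FN=1+2+2+6+2=13 → 189/202 = 0.93564
  C: TP=54, FN=16+21+19+18+20=94 → 54/148 = 0.36486
  D: TP=415, FN=5+6+3+5+2=21 → 415/436 = 0.95183
  E: TP=292, FN=13+23+18+19+29=102 → 292/394 = 0.74112
  F: TP=280, FN=26+35+37+41+36=175 → 280/455 = 0.61538
Macro-recall = mean = (0.86567 + 0.93564 + 0.36486 + 0.95183 + 0.74112 + 0.61538) / 6 = 0.7458

0.7458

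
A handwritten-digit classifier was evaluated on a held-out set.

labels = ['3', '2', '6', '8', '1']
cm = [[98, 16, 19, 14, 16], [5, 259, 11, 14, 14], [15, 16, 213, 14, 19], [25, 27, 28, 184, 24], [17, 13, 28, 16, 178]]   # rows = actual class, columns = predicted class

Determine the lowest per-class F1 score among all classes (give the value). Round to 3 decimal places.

0.607

Per-class F1 score (2·TP/(2·TP+FP+FN)):
  3: TP=98, FP=5+15+25+17=62, FN=16+19+14+16=65 → 196/323 = 0.6068
  2: TP=259, FP=16+16+27+13=72, FN=5+11+14+14=44 → 518/634 = 0.8170
  6: TP=213, FP=19+11+28+28=86, FN=15+16+14+19=64 → 426/576 = 0.7396
  8: TP=184, FP=14+14+14+16=58, FN=25+27+28+24=104 → 368/530 = 0.6943
  1: TP=178, FP=16+14+19+24=73, FN=17+13+28+16=74 → 356/503 = 0.7078
Lowest is class '3' with F1 score = 0.607.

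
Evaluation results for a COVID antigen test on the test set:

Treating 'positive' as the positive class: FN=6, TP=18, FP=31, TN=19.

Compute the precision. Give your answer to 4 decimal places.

Precision = TP/(TP+FP) = 18/(18+31) = 18/49 = 0.3673

0.3673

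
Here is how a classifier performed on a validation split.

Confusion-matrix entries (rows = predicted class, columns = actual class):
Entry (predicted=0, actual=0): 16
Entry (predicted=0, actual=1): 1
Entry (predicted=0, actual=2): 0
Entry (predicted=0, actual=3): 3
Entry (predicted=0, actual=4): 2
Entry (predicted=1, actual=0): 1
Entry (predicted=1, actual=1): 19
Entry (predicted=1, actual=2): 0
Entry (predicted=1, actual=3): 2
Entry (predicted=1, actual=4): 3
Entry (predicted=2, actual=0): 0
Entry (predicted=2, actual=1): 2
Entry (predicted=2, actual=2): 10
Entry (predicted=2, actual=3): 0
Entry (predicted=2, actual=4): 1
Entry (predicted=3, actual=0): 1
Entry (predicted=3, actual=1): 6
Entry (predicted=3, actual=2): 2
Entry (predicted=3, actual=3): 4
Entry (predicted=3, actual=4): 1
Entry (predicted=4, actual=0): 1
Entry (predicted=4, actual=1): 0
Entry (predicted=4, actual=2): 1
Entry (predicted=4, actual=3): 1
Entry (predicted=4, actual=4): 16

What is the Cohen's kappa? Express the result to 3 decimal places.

0.616

Observed agreement pₒ = trace/N = 65/93 = 0.6989
Expected agreement pₑ = Σ (rowᵢ·colᵢ)/N² = (19·22 + 28·25 + 13·13 + 10·14 + 23·19)/93² = 0.2155
κ = (pₒ − pₑ)/(1 − pₑ) = (0.6989 − 0.2155)/(1 − 0.2155) = 0.616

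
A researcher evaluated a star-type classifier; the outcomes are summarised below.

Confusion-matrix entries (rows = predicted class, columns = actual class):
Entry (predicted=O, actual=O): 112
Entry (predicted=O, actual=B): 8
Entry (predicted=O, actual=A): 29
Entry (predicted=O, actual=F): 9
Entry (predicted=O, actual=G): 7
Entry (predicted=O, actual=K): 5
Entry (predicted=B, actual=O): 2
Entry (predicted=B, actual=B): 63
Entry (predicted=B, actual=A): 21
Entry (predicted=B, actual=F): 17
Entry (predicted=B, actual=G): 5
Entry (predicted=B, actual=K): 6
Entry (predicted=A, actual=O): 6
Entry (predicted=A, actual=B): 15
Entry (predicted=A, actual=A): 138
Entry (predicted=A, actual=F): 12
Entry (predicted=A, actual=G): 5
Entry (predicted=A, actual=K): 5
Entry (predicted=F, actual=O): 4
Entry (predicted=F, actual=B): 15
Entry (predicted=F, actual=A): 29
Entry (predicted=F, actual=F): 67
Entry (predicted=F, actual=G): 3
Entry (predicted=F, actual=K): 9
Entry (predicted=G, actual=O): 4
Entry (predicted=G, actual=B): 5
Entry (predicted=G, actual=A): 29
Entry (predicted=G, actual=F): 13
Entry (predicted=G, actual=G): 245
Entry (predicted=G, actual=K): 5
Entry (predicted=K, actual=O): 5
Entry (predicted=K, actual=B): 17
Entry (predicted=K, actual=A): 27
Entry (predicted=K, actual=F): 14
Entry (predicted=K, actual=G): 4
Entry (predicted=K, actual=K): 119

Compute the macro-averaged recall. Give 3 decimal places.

Per-class recall (TP/(TP+FN)):
  O: TP=112, FN=2+6+4+4+5=21 → 112/133 = 0.8421
  B: TP=63, FN=8+15+15+5+17=60 → 63/123 = 0.5122
  A: TP=138, FN=29+21+29+29+27=135 → 138/273 = 0.5055
  F: TP=67, FN=9+17+12+13+14=65 → 67/132 = 0.5076
  G: TP=245, FN=7+5+5+3+4=24 → 245/269 = 0.9108
  K: TP=119, FN=5+6+5+9+5=30 → 119/149 = 0.7987
Macro-recall = mean = (0.8421 + 0.5122 + 0.5055 + 0.5076 + 0.9108 + 0.7987) / 6 = 0.679

0.679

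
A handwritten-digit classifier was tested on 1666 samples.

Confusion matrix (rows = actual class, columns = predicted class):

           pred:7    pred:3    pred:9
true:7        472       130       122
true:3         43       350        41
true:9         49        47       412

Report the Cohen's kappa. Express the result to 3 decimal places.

0.610

Observed agreement pₒ = trace/N = 1234/1666 = 0.7407
Expected agreement pₑ = Σ (rowᵢ·colᵢ)/N² = (724·564 + 434·527 + 508·575)/1666² = 0.3348
κ = (pₒ − pₑ)/(1 − pₑ) = (0.7407 − 0.3348)/(1 − 0.3348) = 0.610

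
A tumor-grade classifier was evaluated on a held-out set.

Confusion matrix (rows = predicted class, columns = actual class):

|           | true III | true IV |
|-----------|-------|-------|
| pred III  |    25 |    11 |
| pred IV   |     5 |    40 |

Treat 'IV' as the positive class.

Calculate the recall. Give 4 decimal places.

0.7843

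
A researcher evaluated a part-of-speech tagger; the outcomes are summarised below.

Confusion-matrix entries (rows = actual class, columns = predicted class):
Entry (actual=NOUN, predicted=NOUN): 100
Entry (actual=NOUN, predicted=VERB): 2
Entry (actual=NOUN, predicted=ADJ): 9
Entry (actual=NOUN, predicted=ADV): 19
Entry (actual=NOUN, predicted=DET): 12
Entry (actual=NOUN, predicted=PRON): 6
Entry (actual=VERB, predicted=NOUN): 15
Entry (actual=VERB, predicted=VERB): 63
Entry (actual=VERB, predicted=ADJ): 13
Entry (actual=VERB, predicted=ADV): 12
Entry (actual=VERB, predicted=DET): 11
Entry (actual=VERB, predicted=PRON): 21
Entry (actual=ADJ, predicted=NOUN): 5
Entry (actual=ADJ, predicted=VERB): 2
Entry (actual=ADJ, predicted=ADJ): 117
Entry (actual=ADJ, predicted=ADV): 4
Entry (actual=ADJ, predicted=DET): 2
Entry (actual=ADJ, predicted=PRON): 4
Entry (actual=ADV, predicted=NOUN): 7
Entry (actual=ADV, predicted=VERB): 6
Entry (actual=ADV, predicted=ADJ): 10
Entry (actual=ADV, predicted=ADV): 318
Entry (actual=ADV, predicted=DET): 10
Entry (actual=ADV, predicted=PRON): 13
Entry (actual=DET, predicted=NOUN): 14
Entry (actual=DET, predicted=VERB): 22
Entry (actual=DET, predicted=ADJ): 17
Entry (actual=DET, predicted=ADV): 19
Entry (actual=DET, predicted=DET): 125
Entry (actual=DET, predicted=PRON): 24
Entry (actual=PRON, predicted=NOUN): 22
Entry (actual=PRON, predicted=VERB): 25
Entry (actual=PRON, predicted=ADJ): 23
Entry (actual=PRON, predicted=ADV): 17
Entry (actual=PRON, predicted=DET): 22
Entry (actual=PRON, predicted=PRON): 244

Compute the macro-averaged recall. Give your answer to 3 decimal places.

0.691

Per-class recall (TP/(TP+FN)):
  NOUN: TP=100, FN=2+9+19+12+6=48 → 100/148 = 0.6757
  VERB: TP=63, FN=15+13+12+11+21=72 → 63/135 = 0.4667
  ADJ: TP=117, FN=5+2+4+2+4=17 → 117/134 = 0.8731
  ADV: TP=318, FN=7+6+10+10+13=46 → 318/364 = 0.8736
  DET: TP=125, FN=14+22+17+19+24=96 → 125/221 = 0.5656
  PRON: TP=244, FN=22+25+23+17+22=109 → 244/353 = 0.6912
Macro-recall = mean = (0.6757 + 0.4667 + 0.8731 + 0.8736 + 0.5656 + 0.6912) / 6 = 0.691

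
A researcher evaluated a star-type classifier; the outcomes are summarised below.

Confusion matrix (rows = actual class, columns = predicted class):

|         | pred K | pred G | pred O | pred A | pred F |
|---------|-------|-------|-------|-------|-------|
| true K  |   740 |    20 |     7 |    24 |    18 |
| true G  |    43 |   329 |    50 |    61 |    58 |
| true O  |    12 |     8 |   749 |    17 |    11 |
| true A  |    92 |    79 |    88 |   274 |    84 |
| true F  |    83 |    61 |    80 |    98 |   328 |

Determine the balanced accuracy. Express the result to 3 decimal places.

Balanced accuracy = mean of per-class recall.
  K: recall = 740/809 = 0.9147
  G: recall = 329/541 = 0.6081
  O: recall = 749/797 = 0.9398
  A: recall = 274/617 = 0.4441
  F: recall = 328/650 = 0.5046
Mean = (0.9147 + 0.6081 + 0.9398 + 0.4441 + 0.5046) / 5 = 0.682

0.682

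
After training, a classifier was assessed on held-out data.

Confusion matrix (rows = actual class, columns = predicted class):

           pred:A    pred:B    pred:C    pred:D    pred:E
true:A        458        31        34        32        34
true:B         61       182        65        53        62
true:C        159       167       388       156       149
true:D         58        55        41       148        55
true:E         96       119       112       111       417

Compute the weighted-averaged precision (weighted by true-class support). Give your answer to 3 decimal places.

Per-class precision (TP/(TP+FP)):
  A: TP=458, FP=61+159+58+96=374 → 458/832 = 0.5505
  B: TP=182, FP=31+167+55+119=372 → 182/554 = 0.3285
  C: TP=388, FP=34+65+41+112=252 → 388/640 = 0.6063
  D: TP=148, FP=32+53+156+111=352 → 148/500 = 0.2960
  E: TP=417, FP=34+62+149+55=300 → 417/717 = 0.5816
Weighted-precision = Σ (supportᵢ/N)·precisionᵢ with N=3243: (589/3243)·0.5505 + (423/3243)·0.3285 + (1019/3243)·0.6063 + (357/3243)·0.2960 + (855/3243)·0.5816 = 0.519

0.519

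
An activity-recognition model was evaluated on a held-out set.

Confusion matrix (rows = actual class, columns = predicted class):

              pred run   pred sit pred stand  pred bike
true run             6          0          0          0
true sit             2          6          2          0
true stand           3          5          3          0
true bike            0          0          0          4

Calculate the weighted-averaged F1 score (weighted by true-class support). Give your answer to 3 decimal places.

0.583

Per-class F1 score (2·TP/(2·TP+FP+FN)):
  run: TP=6, FP=2+3+0=5, FN=0+0+0=0 → 12/17 = 0.7059
  sit: TP=6, FP=0+5+0=5, FN=2+2+0=4 → 12/21 = 0.5714
  stand: TP=3, FP=0+2+0=2, FN=3+5+0=8 → 6/16 = 0.3750
  bike: TP=4, FP=0+0+0=0, FN=0+0+0=0 → 8/8 = 1.0000
Weighted-F1 score = Σ (supportᵢ/N)·F1 scoreᵢ with N=31: (6/31)·0.7059 + (10/31)·0.5714 + (11/31)·0.3750 + (4/31)·1.0000 = 0.583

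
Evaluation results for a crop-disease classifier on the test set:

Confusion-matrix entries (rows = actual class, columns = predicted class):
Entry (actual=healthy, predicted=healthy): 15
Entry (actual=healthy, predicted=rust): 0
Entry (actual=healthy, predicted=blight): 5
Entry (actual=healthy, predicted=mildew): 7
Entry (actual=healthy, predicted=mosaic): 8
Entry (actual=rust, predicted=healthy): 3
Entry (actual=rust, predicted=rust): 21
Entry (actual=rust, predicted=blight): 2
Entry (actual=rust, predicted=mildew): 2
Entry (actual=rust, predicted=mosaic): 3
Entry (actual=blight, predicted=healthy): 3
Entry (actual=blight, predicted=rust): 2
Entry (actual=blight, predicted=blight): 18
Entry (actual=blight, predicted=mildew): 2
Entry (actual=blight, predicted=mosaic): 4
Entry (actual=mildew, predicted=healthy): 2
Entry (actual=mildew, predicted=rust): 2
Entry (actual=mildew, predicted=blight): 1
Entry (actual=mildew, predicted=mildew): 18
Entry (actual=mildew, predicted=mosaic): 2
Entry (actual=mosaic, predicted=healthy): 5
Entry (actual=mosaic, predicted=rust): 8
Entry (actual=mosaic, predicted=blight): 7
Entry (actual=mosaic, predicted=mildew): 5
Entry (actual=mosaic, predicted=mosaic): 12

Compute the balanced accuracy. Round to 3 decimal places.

Balanced accuracy = mean of per-class recall.
  healthy: recall = 15/35 = 0.4286
  rust: recall = 21/31 = 0.6774
  blight: recall = 18/29 = 0.6207
  mildew: recall = 18/25 = 0.7200
  mosaic: recall = 12/37 = 0.3243
Mean = (0.4286 + 0.6774 + 0.6207 + 0.7200 + 0.3243) / 5 = 0.554

0.554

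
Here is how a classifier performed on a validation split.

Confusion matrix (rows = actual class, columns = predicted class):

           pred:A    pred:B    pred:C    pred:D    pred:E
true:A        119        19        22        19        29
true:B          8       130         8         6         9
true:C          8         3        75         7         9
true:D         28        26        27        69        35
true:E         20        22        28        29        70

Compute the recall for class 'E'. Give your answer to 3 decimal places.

0.414

One-vs-rest for 'E': TP = diagonal; FP = other classes predicted 'E'; FN = 'E' predicted as other.
recall = TP/(TP+FN).
E: TP=70, FN=20+22+28+29=99 → 70/169 = 0.4142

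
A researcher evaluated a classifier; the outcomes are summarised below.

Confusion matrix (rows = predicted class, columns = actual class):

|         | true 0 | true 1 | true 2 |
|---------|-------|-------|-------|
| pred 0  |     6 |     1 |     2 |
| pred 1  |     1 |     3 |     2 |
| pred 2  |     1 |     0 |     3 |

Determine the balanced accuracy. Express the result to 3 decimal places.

0.643

Balanced accuracy = mean of per-class recall.
  0: recall = 6/8 = 0.7500
  1: recall = 3/4 = 0.7500
  2: recall = 3/7 = 0.4286
Mean = (0.7500 + 0.7500 + 0.4286) / 3 = 0.643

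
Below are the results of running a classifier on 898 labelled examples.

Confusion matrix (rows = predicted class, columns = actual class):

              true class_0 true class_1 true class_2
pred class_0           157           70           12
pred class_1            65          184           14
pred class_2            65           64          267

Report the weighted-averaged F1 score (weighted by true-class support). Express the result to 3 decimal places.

0.668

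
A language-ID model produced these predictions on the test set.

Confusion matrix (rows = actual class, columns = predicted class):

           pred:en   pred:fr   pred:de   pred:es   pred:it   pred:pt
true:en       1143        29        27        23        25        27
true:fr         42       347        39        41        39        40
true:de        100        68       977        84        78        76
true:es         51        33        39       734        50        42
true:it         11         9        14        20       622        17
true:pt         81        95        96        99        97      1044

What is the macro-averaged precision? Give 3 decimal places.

Per-class precision (TP/(TP+FP)):
  en: TP=1143, FP=42+100+51+11+81=285 → 1143/1428 = 0.8004
  fr: TP=347, FP=29+68+33+9+95=234 → 347/581 = 0.5972
  de: TP=977, FP=27+39+39+14+96=215 → 977/1192 = 0.8196
  es: TP=734, FP=23+41+84+20+99=267 → 734/1001 = 0.7333
  it: TP=622, FP=25+39+78+50+97=289 → 622/911 = 0.6828
  pt: TP=1044, FP=27+40+76+42+17=202 → 1044/1246 = 0.8379
Macro-precision = mean = (0.8004 + 0.5972 + 0.8196 + 0.7333 + 0.6828 + 0.8379) / 6 = 0.745

0.745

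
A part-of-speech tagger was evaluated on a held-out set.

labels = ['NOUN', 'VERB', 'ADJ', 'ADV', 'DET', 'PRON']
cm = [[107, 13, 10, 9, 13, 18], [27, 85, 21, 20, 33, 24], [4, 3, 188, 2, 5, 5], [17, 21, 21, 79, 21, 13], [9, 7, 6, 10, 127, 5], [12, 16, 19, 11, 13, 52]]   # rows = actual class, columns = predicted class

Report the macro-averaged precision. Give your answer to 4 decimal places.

Per-class precision (TP/(TP+FP)):
  NOUN: TP=107, FP=27+4+17+9+12=69 → 107/176 = 0.60795
  VERB: TP=85, FP=13+3+21+7+16=60 → 85/145 = 0.58621
  ADJ: TP=188, FP=10+21+21+6+19=77 → 188/265 = 0.70943
  ADV: TP=79, FP=9+20+2+10+11=52 → 79/131 = 0.60305
  DET: TP=127, FP=13+33+5+21+13=85 → 127/212 = 0.59906
  PRON: TP=52, FP=18+24+5+13+5=65 → 52/117 = 0.44444
Macro-precision = mean = (0.60795 + 0.58621 + 0.70943 + 0.60305 + 0.59906 + 0.44444) / 6 = 0.5917

0.5917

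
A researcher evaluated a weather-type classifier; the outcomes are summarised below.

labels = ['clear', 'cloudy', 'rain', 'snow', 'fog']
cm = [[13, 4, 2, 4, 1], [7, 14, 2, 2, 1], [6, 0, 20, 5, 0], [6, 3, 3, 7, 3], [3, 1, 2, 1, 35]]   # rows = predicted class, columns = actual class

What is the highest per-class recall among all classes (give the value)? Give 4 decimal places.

Per-class recall (TP/(TP+FN)):
  clear: TP=13, FN=7+6+6+3=22 → 13/35 = 0.37143
  cloudy: TP=14, FN=4+0+3+1=8 → 14/22 = 0.63636
  rain: TP=20, FN=2+2+3+2=9 → 20/29 = 0.68966
  snow: TP=7, FN=4+2+5+1=12 → 7/19 = 0.36842
  fog: TP=35, FN=1+1+0+3=5 → 35/40 = 0.87500
Highest is class 'fog' with recall = 0.8750.

0.8750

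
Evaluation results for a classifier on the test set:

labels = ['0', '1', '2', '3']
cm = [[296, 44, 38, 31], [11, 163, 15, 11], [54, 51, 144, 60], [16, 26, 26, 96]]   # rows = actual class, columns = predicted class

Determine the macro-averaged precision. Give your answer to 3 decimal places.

Per-class precision (TP/(TP+FP)):
  0: TP=296, FP=11+54+16=81 → 296/377 = 0.7851
  1: TP=163, FP=44+51+26=121 → 163/284 = 0.5739
  2: TP=144, FP=38+15+26=79 → 144/223 = 0.6457
  3: TP=96, FP=31+11+60=102 → 96/198 = 0.4848
Macro-precision = mean = (0.7851 + 0.5739 + 0.6457 + 0.4848) / 4 = 0.622

0.622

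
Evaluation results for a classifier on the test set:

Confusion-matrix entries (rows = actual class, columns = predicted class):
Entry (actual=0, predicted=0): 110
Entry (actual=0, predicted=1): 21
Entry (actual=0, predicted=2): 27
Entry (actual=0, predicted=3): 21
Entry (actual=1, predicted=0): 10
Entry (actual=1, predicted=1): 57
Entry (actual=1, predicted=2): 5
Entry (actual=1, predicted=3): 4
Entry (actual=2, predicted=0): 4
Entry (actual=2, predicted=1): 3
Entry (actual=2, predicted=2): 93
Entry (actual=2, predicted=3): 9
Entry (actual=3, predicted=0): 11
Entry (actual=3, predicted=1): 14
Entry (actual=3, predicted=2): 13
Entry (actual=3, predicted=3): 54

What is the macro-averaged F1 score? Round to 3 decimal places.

Per-class F1 score (2·TP/(2·TP+FP+FN)):
  0: TP=110, FP=10+4+11=25, FN=21+27+21=69 → 220/314 = 0.7006
  1: TP=57, FP=21+3+14=38, FN=10+5+4=19 → 114/171 = 0.6667
  2: TP=93, FP=27+5+13=45, FN=4+3+9=16 → 186/247 = 0.7530
  3: TP=54, FP=21+4+9=34, FN=11+14+13=38 → 108/180 = 0.6000
Macro-F1 score = mean = (0.7006 + 0.6667 + 0.7530 + 0.6000) / 4 = 0.680

0.680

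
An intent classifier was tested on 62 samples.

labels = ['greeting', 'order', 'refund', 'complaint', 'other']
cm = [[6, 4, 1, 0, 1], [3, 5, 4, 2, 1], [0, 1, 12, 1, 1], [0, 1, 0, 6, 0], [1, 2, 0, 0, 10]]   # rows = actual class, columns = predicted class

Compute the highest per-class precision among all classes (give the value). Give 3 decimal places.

Per-class precision (TP/(TP+FP)):
  greeting: TP=6, FP=3+0+0+1=4 → 6/10 = 0.6000
  order: TP=5, FP=4+1+1+2=8 → 5/13 = 0.3846
  refund: TP=12, FP=1+4+0+0=5 → 12/17 = 0.7059
  complaint: TP=6, FP=0+2+1+0=3 → 6/9 = 0.6667
  other: TP=10, FP=1+1+1+0=3 → 10/13 = 0.7692
Highest is class 'other' with precision = 0.769.

0.769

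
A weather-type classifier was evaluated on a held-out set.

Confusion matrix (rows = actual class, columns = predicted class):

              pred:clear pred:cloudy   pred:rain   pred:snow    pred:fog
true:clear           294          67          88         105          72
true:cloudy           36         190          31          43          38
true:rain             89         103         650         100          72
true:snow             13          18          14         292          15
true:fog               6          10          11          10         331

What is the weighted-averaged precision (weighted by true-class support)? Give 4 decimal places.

0.6795

Per-class precision (TP/(TP+FP)):
  clear: TP=294, FP=36+89+13+6=144 → 294/438 = 0.67123
  cloudy: TP=190, FP=67+103+18+10=198 → 190/388 = 0.48969
  rain: TP=650, FP=88+31+14+11=144 → 650/794 = 0.81864
  snow: TP=292, FP=105+43+100+10=258 → 292/550 = 0.53091
  fog: TP=331, FP=72+38+72+15=197 → 331/528 = 0.62689
Weighted-precision = Σ (supportᵢ/N)·precisionᵢ with N=2698: (626/2698)·0.67123 + (338/2698)·0.48969 + (1014/2698)·0.81864 + (352/2698)·0.53091 + (368/2698)·0.62689 = 0.6795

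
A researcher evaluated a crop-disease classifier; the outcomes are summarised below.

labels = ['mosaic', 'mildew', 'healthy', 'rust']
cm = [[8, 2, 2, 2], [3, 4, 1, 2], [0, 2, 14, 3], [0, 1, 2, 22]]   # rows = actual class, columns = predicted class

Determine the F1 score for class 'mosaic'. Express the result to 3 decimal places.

Treat 'mosaic' as positive and all other classes as negative.
F1 score = 2·TP/(2·TP+FP+FN).
mosaic: TP=8, FP=3+0+0=3, FN=2+2+2=6 → 16/25 = 0.6400

0.640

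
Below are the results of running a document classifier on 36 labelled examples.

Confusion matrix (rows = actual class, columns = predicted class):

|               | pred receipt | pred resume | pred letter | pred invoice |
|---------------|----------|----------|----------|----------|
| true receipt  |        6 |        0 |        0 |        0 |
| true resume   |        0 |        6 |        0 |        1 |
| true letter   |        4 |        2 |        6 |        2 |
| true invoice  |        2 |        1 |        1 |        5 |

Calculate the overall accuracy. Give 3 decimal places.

Accuracy = trace / total = (6+6+6+5=23) / 36 = 23/36 = 0.639

0.639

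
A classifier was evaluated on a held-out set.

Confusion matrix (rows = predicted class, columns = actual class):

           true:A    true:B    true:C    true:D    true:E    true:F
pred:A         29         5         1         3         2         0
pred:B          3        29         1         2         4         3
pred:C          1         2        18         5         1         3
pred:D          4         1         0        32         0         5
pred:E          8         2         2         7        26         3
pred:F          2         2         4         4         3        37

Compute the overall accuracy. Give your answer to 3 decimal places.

0.673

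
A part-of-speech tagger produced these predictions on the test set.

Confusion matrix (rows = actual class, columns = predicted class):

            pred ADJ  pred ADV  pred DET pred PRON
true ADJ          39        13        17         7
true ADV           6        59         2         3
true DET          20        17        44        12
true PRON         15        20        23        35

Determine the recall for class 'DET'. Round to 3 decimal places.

0.473

Take TP from the diagonal, FP from the rest of the 'DET' prediction marginal, FN from the rest of the 'DET' actual marginal.
recall = TP/(TP+FN).
DET: TP=44, FN=20+17+12=49 → 44/93 = 0.4731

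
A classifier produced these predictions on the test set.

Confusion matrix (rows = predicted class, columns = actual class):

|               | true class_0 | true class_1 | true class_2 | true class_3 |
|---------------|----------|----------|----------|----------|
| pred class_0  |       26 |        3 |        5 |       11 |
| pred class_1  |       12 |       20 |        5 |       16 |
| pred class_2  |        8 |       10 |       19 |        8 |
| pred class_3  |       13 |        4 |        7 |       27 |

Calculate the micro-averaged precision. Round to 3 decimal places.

0.474

Micro-averaging pools counts across classes: ΣTP=92, ΣFP=102, ΣFN=102.
Micro-precision = TP/(TP+FP) on pooled counts = 0.474 (equals overall accuracy in single-label multiclass).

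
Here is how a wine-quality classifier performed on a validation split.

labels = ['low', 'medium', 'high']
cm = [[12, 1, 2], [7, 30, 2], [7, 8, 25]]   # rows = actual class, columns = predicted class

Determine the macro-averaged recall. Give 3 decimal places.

0.731

Per-class recall (TP/(TP+FN)):
  low: TP=12, FN=1+2=3 → 12/15 = 0.8000
  medium: TP=30, FN=7+2=9 → 30/39 = 0.7692
  high: TP=25, FN=7+8=15 → 25/40 = 0.6250
Macro-recall = mean = (0.8000 + 0.7692 + 0.6250) / 3 = 0.731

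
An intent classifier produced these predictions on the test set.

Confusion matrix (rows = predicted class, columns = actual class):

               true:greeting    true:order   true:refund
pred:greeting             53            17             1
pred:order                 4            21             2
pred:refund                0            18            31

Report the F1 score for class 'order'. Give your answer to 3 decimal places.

Treat 'order' as positive and all other classes as negative.
F1 score = 2·TP/(2·TP+FP+FN).
order: TP=21, FP=4+2=6, FN=17+18=35 → 42/83 = 0.5060

0.506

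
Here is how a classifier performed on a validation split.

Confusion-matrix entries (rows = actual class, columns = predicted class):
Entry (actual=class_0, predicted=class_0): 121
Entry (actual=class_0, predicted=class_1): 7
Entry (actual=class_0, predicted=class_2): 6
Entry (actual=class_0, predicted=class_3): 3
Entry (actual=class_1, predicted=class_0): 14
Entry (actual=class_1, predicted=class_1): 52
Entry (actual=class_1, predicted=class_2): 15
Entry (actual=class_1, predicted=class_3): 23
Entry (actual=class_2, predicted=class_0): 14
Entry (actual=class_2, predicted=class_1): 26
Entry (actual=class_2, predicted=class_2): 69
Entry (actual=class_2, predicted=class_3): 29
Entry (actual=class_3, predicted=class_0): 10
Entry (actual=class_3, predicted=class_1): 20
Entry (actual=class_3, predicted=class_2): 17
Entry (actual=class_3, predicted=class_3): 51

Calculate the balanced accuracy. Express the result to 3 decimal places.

Balanced accuracy = mean of per-class recall.
  class_0: recall = 121/137 = 0.8832
  class_1: recall = 52/104 = 0.5000
  class_2: recall = 69/138 = 0.5000
  class_3: recall = 51/98 = 0.5204
Mean = (0.8832 + 0.5000 + 0.5000 + 0.5204) / 4 = 0.601

0.601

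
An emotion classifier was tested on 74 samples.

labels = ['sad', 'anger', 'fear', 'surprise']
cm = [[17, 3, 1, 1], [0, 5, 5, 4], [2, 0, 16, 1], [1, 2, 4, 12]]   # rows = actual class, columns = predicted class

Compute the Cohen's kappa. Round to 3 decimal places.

Observed agreement pₒ = trace/N = 50/74 = 0.6757
Expected agreement pₑ = Σ (rowᵢ·colᵢ)/N² = (22·20 + 14·10 + 19·26 + 19·18)/74² = 0.2586
κ = (pₒ − pₑ)/(1 − pₑ) = (0.6757 − 0.2586)/(1 − 0.2586) = 0.563

0.563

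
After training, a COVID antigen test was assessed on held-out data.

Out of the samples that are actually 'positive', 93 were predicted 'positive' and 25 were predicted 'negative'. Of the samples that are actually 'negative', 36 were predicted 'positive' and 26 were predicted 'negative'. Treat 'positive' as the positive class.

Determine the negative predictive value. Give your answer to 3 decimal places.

0.510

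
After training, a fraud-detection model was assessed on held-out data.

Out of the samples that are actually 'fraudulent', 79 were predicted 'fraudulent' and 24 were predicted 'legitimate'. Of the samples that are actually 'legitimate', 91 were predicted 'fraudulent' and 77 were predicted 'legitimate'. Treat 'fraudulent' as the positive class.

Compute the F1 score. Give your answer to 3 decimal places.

Precision = TP/(TP+FP) = 79/170 = 0.4647
Recall = TP/(TP+FN) = 79/103 = 0.7670
F1 = 2·TP/(2·TP+FP+FN) = 158/273 = 0.579

0.579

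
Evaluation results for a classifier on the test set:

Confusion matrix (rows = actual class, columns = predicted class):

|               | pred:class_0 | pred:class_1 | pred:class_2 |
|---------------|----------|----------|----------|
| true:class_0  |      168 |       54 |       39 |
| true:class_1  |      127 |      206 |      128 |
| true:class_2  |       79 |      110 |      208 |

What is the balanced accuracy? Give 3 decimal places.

0.538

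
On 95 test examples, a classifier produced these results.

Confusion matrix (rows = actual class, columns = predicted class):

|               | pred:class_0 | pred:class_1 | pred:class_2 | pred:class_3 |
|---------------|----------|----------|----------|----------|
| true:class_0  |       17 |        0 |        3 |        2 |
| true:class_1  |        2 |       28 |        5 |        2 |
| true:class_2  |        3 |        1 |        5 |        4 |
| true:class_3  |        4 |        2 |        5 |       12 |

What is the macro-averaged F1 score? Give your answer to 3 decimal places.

0.603

Per-class F1 score (2·TP/(2·TP+FP+FN)):
  class_0: TP=17, FP=2+3+4=9, FN=0+3+2=5 → 34/48 = 0.7083
  class_1: TP=28, FP=0+1+2=3, FN=2+5+2=9 → 56/68 = 0.8235
  class_2: TP=5, FP=3+5+5=13, FN=3+1+4=8 → 10/31 = 0.3226
  class_3: TP=12, FP=2+2+4=8, FN=4+2+5=11 → 24/43 = 0.5581
Macro-F1 score = mean = (0.7083 + 0.8235 + 0.3226 + 0.5581) / 4 = 0.603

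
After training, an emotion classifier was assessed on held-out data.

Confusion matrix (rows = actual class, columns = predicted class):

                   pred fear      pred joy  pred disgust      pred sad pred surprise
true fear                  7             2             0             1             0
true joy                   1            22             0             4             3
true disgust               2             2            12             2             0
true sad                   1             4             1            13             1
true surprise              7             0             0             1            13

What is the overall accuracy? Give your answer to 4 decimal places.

0.6768

Accuracy = trace / total = (7+22+12+13+13=67) / 99 = 67/99 = 0.6768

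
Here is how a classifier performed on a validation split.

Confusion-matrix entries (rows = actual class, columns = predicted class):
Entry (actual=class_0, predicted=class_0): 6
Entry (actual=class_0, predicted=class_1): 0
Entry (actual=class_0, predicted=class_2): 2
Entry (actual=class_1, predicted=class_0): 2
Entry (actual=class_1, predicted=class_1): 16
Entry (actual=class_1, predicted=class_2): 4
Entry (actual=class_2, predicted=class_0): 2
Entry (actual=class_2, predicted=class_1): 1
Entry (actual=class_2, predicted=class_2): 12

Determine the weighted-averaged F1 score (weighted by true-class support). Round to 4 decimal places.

Per-class F1 score (2·TP/(2·TP+FP+FN)):
  class_0: TP=6, FP=2+2=4, FN=0+2=2 → 12/18 = 0.66667
  class_1: TP=16, FP=0+1=1, FN=2+4=6 → 32/39 = 0.82051
  class_2: TP=12, FP=2+4=6, FN=2+1=3 → 24/33 = 0.72727
Weighted-F1 score = Σ (supportᵢ/N)·F1 scoreᵢ with N=45: (8/45)·0.66667 + (22/45)·0.82051 + (15/45)·0.72727 = 0.7621

0.7621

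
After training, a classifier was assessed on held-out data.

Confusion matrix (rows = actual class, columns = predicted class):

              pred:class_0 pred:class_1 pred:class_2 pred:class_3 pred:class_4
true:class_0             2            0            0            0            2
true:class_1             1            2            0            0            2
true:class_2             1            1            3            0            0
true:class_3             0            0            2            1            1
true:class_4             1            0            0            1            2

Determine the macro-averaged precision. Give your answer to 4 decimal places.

Per-class precision (TP/(TP+FP)):
  class_0: TP=2, FP=1+1+0+1=3 → 2/5 = 0.40000
  class_1: TP=2, FP=0+1+0+0=1 → 2/3 = 0.66667
  class_2: TP=3, FP=0+0+2+0=2 → 3/5 = 0.60000
  class_3: TP=1, FP=0+0+0+1=1 → 1/2 = 0.50000
  class_4: TP=2, FP=2+2+0+1=5 → 2/7 = 0.28571
Macro-precision = mean = (0.40000 + 0.66667 + 0.60000 + 0.50000 + 0.28571) / 5 = 0.4905

0.4905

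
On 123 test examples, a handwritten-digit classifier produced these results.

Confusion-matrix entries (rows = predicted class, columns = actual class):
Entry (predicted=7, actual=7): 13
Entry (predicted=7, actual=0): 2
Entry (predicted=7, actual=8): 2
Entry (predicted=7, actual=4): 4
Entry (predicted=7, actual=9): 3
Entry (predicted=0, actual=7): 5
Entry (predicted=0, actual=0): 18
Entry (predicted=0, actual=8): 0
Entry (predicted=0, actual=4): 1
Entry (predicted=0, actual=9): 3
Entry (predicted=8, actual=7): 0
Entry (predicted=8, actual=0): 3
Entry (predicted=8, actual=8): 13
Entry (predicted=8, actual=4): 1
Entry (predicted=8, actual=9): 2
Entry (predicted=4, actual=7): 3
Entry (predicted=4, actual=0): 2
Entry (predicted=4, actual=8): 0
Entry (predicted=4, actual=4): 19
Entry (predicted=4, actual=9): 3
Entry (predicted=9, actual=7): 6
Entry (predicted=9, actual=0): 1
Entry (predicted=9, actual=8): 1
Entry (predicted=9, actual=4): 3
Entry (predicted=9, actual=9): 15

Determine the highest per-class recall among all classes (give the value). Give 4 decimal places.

Per-class recall (TP/(TP+FN)):
  7: TP=13, FN=5+0+3+6=14 → 13/27 = 0.48148
  0: TP=18, FN=2+3+2+1=8 → 18/26 = 0.69231
  8: TP=13, FN=2+0+0+1=3 → 13/16 = 0.81250
  4: TP=19, FN=4+1+1+3=9 → 19/28 = 0.67857
  9: TP=15, FN=3+3+2+3=11 → 15/26 = 0.57692
Highest is class '8' with recall = 0.8125.

0.8125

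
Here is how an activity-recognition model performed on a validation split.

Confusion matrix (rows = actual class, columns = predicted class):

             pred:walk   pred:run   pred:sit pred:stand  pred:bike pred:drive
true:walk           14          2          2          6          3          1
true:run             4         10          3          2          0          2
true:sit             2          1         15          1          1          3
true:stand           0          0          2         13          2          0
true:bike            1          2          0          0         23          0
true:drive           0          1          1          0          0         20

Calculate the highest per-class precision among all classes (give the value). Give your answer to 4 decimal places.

0.7931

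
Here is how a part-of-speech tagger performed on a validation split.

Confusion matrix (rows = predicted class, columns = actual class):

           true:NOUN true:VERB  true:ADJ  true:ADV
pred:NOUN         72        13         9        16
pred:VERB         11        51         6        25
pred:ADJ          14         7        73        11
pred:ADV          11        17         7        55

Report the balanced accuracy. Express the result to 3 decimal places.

Balanced accuracy = mean of per-class recall.
  NOUN: recall = 72/108 = 0.6667
  VERB: recall = 51/88 = 0.5795
  ADJ: recall = 73/95 = 0.7684
  ADV: recall = 55/107 = 0.5140
Mean = (0.6667 + 0.5795 + 0.7684 + 0.5140) / 4 = 0.632

0.632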